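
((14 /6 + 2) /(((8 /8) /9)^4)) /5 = 28431 /5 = 5686.20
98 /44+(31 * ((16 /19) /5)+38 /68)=142247 /17765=8.01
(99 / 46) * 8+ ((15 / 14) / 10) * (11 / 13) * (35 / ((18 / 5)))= 129877 / 7176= 18.10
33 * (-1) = -33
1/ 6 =0.17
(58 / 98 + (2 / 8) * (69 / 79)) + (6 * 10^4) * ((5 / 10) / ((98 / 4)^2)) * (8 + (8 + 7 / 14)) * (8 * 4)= 20022374705 / 758716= 26389.81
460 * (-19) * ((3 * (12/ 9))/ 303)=-34960/ 303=-115.38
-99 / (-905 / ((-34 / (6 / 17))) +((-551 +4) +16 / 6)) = 85833 / 463792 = 0.19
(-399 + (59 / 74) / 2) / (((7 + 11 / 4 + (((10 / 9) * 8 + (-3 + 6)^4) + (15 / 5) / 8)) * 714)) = -176979 / 31706003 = -0.01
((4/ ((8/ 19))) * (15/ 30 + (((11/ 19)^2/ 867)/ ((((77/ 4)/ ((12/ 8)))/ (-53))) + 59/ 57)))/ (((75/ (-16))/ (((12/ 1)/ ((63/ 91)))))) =-1397651632/ 25944975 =-53.87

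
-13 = -13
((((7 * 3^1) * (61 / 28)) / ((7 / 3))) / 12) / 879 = 61 / 32816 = 0.00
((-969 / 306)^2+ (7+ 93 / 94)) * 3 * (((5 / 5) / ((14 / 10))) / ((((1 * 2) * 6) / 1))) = 21775 / 6768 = 3.22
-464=-464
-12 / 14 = -6 / 7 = -0.86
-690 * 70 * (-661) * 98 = 3128777400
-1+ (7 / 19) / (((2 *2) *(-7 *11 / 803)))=-149 / 76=-1.96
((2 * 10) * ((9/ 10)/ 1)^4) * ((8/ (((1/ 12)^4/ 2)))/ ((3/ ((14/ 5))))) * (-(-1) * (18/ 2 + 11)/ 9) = 1128701952/ 125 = 9029615.62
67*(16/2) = 536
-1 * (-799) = 799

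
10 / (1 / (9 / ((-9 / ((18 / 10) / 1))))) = -18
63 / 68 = 0.93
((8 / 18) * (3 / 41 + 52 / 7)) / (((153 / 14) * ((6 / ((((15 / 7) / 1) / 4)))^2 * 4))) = 53825 / 88524576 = 0.00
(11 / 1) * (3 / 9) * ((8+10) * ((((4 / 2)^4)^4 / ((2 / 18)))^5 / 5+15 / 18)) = 4711466807679999717056849117459 / 5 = 942293361535999943411369800000.00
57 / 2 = 28.50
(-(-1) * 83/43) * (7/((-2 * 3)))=-581/258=-2.25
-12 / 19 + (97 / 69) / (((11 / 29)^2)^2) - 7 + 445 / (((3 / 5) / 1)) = 15392846003 / 19194351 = 801.95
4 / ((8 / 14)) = 7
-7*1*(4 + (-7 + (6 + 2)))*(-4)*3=420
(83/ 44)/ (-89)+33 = 129145/ 3916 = 32.98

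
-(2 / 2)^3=-1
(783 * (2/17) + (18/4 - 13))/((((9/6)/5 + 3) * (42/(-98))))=-99505/1683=-59.12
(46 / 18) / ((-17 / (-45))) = 115 / 17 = 6.76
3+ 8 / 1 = 11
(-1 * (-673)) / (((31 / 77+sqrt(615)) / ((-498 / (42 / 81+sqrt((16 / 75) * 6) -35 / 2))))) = 6967851660 / ((31+77 * sqrt(615)) * (4585 -216 * sqrt(2))) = 839.04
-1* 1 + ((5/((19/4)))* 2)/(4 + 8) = -47/57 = -0.82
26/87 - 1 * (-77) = 6725/87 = 77.30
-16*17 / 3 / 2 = -136 / 3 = -45.33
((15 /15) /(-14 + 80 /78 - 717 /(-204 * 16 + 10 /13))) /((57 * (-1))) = 551486 /400938247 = 0.00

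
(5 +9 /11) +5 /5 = 75 /11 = 6.82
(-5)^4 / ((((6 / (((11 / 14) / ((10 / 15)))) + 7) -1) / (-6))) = -20625 / 61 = -338.11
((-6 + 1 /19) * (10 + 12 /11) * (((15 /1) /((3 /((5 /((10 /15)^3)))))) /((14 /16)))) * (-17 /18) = 8788575 /1463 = 6007.23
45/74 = 0.61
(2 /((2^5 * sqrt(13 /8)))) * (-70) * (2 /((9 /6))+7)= -875 * sqrt(26) /156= -28.60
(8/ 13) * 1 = 8/ 13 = 0.62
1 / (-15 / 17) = -17 / 15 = -1.13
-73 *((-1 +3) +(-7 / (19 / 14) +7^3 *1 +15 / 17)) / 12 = -4016971 / 1938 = -2072.74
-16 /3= -5.33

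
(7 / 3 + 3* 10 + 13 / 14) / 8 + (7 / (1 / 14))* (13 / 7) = 62549 / 336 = 186.16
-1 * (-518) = 518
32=32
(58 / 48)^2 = 841 / 576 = 1.46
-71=-71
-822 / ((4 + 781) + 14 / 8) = -1096 / 1049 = -1.04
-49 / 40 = -1.22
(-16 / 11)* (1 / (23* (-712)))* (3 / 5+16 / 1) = 0.00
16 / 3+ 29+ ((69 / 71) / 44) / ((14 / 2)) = 34.34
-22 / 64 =-11 / 32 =-0.34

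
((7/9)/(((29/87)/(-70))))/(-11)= 490/33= 14.85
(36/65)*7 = 252/65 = 3.88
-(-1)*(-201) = -201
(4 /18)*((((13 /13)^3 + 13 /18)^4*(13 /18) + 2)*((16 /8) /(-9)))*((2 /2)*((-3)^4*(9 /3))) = -100.24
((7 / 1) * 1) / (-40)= -0.18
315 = 315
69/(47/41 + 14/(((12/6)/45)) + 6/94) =132963/609337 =0.22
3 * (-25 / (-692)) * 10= 375 / 346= 1.08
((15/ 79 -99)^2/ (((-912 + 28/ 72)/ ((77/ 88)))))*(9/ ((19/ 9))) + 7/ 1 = -64115746450/ 1945762811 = -32.95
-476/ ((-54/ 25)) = 5950/ 27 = 220.37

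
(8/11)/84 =2/231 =0.01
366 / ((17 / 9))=3294 / 17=193.76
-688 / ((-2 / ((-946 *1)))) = -325424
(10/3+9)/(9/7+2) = 259/69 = 3.75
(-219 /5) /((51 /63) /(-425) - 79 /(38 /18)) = 436905 /373294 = 1.17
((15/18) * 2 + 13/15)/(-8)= -19/60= -0.32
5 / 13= 0.38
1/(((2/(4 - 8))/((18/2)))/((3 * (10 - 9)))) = -54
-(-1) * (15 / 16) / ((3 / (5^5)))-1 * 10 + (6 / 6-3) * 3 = 15369 / 16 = 960.56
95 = 95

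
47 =47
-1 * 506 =-506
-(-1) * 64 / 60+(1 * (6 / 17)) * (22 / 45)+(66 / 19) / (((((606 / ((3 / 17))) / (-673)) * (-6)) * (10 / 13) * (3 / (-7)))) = 583981 / 652460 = 0.90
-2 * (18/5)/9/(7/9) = -36/35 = -1.03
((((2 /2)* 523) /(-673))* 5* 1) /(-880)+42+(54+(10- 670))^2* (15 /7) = 652510373293 /829136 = 786976.29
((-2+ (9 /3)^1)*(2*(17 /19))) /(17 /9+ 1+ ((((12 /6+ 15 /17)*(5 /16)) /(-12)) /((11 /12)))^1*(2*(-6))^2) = -57222 /284677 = -0.20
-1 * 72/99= -8/11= -0.73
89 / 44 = 2.02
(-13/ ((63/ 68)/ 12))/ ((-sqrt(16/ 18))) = 884 * sqrt(2)/ 7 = 178.59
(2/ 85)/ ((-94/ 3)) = -3/ 3995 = -0.00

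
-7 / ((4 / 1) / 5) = -35 / 4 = -8.75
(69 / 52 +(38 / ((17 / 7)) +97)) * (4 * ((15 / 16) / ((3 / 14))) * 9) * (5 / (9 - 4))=31737195 / 1768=17950.90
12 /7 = 1.71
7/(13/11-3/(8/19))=-616/523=-1.18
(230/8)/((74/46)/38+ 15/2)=50255/13184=3.81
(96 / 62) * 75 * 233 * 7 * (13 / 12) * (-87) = -553398300 / 31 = -17851558.06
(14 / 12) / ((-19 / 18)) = -21 / 19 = -1.11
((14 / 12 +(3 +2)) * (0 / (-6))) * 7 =0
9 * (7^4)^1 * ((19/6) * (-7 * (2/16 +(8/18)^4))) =-2749137797/34992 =-78564.75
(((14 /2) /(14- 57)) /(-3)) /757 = 7 /97653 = 0.00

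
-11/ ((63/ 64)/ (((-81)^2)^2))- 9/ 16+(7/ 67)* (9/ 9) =-3609649312109/ 7504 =-481030025.60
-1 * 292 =-292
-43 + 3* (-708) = -2167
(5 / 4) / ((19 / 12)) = 15 / 19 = 0.79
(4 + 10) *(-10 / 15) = -28 / 3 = -9.33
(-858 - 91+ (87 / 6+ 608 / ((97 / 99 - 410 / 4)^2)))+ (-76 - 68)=-871488611493 / 808100402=-1078.44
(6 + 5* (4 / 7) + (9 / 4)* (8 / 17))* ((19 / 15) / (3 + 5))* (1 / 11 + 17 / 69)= 143488 / 270963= 0.53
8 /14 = 4 /7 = 0.57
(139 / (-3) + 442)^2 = 1408969 / 9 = 156552.11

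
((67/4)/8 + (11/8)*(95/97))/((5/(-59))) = -40.60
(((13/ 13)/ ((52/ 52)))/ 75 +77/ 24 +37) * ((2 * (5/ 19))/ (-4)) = -24133/ 4560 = -5.29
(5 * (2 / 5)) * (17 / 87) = 34 / 87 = 0.39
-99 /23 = -4.30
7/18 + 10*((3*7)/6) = 35.39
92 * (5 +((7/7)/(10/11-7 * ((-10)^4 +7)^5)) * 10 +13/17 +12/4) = 105921548165008720435548292/131358791859144167450193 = 806.35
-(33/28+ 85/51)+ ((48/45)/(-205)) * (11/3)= -739853/258300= -2.86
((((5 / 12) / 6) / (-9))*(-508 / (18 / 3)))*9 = 635 / 108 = 5.88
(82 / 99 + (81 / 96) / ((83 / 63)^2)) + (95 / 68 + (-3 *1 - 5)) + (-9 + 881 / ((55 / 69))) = 2023818213581 / 1855069920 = 1090.97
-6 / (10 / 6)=-18 / 5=-3.60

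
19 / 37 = 0.51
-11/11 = -1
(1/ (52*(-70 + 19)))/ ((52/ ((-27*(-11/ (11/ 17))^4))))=44217/ 2704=16.35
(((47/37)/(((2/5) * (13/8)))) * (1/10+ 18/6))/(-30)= -1457/7215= -0.20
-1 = -1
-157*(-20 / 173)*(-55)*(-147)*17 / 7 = 61653900 / 173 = 356380.92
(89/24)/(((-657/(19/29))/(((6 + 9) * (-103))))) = 870865/152424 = 5.71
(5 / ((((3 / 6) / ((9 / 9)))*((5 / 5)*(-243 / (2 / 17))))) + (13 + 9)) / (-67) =-90862 / 276777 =-0.33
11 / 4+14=67 / 4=16.75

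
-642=-642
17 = 17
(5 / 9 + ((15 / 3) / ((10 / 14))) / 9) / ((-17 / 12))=-0.94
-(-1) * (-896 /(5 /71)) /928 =-1988 /145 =-13.71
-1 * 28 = -28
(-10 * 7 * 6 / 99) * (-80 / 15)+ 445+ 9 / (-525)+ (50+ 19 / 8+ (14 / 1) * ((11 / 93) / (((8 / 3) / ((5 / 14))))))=558779161 / 1074150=520.21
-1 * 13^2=-169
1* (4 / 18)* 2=4 / 9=0.44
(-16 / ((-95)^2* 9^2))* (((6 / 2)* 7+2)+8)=-0.00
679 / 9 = 75.44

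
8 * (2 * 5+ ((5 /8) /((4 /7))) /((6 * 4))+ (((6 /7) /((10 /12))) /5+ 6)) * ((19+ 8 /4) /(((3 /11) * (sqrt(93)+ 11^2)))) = 2907134263 /34915200 - 24025903 * sqrt(93) /34915200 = 76.63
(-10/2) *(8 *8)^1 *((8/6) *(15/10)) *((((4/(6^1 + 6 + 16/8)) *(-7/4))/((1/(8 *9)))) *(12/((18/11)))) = 168960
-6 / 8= -3 / 4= -0.75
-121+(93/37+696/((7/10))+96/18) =684640/777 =881.13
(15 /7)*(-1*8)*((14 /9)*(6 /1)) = -160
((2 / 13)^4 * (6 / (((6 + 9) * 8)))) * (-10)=-8 / 28561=-0.00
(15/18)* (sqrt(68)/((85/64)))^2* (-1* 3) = -8192/85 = -96.38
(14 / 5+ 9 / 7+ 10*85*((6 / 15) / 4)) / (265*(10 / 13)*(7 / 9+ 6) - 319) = 364806 / 4351445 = 0.08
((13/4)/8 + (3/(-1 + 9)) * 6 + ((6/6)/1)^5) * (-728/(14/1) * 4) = -760.50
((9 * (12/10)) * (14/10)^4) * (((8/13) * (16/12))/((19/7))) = 9680832/771875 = 12.54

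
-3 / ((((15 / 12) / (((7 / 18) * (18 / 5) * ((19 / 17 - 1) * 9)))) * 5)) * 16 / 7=-1.63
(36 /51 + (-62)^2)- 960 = 49040 /17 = 2884.71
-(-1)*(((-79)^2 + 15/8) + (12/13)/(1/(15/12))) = 649379/104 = 6244.03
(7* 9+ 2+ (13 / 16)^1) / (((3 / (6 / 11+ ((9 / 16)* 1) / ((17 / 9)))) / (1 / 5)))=885573 / 239360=3.70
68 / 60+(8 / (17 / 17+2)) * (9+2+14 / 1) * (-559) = -558983 / 15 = -37265.53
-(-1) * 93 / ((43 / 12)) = 1116 / 43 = 25.95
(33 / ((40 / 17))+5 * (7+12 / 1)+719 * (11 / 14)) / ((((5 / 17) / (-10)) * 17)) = -188707 / 140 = -1347.91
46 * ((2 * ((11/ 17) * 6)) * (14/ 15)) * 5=28336/ 17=1666.82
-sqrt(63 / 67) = -3 * sqrt(469) / 67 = -0.97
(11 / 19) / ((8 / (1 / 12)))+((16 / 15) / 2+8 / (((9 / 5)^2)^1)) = 740813 / 246240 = 3.01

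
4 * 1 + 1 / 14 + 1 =71 / 14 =5.07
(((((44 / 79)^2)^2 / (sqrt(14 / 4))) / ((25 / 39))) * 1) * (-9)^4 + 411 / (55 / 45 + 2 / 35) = 129465 / 403 + 959059056384 * sqrt(14) / 6816264175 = 847.71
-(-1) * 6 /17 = 6 /17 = 0.35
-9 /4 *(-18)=81 /2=40.50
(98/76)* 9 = 441/38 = 11.61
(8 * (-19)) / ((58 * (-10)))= 38 / 145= 0.26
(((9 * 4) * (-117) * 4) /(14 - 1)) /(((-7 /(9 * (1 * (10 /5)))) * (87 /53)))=412128 /203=2030.19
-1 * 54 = -54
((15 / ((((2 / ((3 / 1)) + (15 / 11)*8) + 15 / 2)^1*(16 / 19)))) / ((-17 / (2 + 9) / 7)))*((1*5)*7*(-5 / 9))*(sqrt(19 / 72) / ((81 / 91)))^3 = 201615000962375*sqrt(38) / 78620072069376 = 15.81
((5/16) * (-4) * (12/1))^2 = 225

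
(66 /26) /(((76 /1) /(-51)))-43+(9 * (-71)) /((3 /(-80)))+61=16851621 /988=17056.30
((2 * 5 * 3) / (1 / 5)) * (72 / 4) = 2700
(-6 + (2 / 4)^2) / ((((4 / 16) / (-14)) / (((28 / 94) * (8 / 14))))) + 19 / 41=106509 / 1927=55.27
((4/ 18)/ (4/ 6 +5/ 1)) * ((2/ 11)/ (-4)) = -1/ 561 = -0.00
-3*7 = -21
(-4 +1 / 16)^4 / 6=5250987 / 131072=40.06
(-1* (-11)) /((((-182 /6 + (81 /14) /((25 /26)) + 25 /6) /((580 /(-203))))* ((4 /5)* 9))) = 13750 /63471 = 0.22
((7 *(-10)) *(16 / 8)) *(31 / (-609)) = 620 / 87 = 7.13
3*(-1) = -3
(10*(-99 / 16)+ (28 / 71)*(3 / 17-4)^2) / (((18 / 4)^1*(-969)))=9210505 / 715784796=0.01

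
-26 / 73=-0.36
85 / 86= 0.99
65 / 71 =0.92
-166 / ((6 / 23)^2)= -43907 / 18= -2439.28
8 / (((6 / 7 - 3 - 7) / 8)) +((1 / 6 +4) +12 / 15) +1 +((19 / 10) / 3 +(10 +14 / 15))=158 / 15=10.53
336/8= 42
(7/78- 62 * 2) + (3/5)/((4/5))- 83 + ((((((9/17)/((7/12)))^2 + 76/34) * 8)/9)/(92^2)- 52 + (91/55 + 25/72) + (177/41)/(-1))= -4118494000914791/15811460584920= -260.48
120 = 120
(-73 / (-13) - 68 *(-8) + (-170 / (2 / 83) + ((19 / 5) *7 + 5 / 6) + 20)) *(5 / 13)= -2518601 / 1014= -2483.83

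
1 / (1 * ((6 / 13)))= 13 / 6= 2.17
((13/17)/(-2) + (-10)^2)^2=11471769/1156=9923.68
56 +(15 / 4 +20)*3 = 509 / 4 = 127.25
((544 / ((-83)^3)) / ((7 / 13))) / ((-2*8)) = 442 / 4002509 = 0.00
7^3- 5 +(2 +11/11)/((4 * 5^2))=33803/100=338.03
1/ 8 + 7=57/ 8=7.12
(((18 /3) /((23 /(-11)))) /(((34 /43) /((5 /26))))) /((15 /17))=-473 /598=-0.79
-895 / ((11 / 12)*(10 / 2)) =-2148 / 11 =-195.27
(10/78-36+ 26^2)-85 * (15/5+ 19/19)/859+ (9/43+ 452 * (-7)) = -3636014518/1440543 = -2524.06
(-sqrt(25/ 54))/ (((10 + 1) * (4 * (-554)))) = 5 * sqrt(6)/ 438768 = 0.00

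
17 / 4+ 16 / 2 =12.25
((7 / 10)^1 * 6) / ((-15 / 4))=-28 / 25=-1.12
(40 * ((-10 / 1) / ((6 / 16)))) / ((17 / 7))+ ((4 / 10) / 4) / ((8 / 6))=-895847 / 2040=-439.14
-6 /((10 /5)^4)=-0.38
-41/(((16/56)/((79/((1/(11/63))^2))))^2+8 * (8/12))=-11239061163/1465849564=-7.67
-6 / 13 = -0.46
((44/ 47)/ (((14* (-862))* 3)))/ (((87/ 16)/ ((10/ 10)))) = -176/ 37009539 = -0.00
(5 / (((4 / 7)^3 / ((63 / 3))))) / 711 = 12005 / 15168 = 0.79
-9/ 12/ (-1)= 3/ 4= 0.75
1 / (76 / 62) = 0.82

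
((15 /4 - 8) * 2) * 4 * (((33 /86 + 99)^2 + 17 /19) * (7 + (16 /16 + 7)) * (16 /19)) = -2831721354120 /667489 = -4242349.09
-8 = -8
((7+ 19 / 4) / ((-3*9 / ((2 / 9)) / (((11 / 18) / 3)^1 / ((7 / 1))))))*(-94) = 24299 / 91854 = 0.26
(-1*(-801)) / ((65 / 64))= 51264 / 65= 788.68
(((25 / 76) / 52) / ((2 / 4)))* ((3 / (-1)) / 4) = -75 / 7904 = -0.01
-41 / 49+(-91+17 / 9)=-39667 / 441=-89.95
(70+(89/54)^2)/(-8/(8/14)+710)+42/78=0.64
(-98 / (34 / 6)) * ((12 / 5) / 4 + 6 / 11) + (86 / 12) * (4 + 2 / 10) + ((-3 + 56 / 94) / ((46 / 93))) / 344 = 10.28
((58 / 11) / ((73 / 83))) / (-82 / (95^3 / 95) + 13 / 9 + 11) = 195508575 / 405539893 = 0.48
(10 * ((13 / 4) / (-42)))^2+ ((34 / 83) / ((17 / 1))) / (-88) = 3855661 / 6442128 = 0.60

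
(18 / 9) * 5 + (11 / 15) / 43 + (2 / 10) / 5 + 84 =94.06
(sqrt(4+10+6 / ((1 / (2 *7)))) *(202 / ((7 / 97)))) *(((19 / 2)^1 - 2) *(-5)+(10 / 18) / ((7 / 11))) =-45213155 *sqrt(2) / 63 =-1014937.41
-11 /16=-0.69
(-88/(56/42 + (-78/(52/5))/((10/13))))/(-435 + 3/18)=-6336/263509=-0.02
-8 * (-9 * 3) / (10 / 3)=324 / 5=64.80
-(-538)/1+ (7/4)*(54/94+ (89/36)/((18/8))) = 4118627/7614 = 540.93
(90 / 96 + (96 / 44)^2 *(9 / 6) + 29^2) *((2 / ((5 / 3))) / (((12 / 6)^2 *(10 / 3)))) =2958867 / 38720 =76.42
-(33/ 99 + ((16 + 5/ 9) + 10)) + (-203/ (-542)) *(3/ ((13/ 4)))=-26.54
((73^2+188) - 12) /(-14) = -393.21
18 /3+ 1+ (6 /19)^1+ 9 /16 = 2395 /304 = 7.88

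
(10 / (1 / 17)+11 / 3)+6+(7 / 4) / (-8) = 17227 / 96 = 179.45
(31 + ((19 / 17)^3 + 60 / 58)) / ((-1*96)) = -99231 / 284954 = -0.35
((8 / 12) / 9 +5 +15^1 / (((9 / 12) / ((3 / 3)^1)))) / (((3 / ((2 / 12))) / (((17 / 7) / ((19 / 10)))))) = 57545 / 32319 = 1.78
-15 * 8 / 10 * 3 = -36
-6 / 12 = -1 / 2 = -0.50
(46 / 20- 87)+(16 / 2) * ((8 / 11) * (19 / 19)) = -8677 / 110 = -78.88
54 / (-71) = -54 / 71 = -0.76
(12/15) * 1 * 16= 64/5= 12.80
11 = 11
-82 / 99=-0.83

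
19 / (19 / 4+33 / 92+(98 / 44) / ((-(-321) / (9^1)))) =3.67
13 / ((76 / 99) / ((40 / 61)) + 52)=12870 / 52639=0.24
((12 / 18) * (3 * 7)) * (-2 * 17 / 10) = -238 / 5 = -47.60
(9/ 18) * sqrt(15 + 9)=sqrt(6)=2.45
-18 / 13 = -1.38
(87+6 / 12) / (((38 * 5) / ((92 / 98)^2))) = 2645 / 6517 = 0.41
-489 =-489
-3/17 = -0.18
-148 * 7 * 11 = -11396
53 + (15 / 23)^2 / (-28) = 784811 / 14812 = 52.98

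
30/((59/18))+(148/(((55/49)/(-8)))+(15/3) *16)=-3133644/3245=-965.68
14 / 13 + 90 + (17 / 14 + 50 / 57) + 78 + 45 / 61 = 108784591 / 632814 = 171.91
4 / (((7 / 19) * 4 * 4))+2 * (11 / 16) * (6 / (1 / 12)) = 99.68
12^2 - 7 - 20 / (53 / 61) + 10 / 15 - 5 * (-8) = 154.65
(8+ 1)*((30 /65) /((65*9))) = 6 /845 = 0.01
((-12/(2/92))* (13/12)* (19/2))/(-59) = 5681/59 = 96.29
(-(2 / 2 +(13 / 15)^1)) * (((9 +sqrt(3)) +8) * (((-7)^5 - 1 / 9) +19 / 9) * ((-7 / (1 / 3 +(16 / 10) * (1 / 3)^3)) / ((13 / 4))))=-2015793360 / 689 - 118576080 * sqrt(3) / 689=-3223763.65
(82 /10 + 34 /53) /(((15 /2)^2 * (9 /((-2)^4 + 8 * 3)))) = 24992 /35775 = 0.70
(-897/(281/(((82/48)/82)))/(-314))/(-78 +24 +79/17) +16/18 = 9475579981/10660078944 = 0.89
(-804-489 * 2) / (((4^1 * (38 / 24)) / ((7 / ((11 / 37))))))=-125874 / 19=-6624.95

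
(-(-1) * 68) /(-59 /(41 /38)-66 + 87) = -2788 /1381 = -2.02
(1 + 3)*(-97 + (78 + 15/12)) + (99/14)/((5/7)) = -611/10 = -61.10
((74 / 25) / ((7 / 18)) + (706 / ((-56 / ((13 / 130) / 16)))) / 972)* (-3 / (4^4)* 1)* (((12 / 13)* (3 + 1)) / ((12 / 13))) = -165720347 / 464486400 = -0.36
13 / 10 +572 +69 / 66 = 574.35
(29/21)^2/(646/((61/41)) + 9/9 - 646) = -51301/5670819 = -0.01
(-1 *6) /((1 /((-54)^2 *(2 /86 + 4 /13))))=-3236760 /559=-5790.27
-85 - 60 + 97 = -48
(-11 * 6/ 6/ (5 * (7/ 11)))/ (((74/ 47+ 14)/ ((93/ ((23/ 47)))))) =-8285959/ 196420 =-42.18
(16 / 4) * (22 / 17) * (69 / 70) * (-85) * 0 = 0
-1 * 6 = -6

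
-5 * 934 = -4670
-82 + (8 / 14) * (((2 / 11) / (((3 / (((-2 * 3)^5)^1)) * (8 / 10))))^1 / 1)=-32234 / 77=-418.62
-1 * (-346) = 346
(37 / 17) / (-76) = -37 / 1292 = -0.03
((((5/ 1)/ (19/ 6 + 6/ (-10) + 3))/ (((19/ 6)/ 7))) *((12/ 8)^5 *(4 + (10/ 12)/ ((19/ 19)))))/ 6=1233225/ 101536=12.15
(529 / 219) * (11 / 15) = 5819 / 3285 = 1.77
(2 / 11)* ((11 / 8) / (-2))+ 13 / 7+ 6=433 / 56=7.73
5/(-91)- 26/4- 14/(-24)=-6521/1092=-5.97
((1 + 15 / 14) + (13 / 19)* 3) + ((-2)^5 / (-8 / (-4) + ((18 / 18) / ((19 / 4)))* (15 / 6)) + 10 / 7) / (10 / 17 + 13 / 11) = -587695 / 264138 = -2.22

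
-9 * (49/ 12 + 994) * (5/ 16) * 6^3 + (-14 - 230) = -4852637/ 8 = -606579.62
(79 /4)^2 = 6241 /16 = 390.06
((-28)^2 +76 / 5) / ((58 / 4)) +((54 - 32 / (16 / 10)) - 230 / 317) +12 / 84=28486433 / 321755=88.53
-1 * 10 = -10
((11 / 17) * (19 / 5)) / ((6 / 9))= 627 / 170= 3.69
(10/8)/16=5/64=0.08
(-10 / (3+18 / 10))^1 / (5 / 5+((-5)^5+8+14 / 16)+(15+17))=10 / 14799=0.00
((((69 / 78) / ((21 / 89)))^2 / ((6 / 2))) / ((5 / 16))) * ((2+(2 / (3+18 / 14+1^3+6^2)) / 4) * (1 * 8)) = 77971409072 / 323083215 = 241.34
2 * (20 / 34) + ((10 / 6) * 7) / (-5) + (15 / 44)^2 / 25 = -1.15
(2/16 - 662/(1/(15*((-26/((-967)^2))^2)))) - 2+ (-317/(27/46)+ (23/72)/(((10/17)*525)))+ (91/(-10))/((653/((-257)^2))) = -105208688216608835029489/71943178729264038000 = -1462.39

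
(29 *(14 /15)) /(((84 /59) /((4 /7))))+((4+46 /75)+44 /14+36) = 86026 /1575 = 54.62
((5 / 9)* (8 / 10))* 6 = 8 / 3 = 2.67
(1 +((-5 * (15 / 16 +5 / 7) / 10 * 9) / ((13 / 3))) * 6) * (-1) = 13529 / 1456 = 9.29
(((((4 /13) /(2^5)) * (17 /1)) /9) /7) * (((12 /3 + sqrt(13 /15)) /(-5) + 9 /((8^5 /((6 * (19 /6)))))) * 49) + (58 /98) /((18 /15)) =2946765473 /7514357760 -119 * sqrt(195) /70200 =0.37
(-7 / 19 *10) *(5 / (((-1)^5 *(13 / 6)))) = 2100 / 247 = 8.50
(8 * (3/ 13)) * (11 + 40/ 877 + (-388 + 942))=11893080/ 11401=1043.16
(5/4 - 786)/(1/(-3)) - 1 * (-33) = 9549/4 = 2387.25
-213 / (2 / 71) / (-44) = 15123 / 88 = 171.85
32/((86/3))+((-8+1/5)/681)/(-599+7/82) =1.12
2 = 2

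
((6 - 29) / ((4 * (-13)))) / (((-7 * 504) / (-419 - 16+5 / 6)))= 59915 / 1100736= 0.05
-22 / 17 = -1.29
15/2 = 7.50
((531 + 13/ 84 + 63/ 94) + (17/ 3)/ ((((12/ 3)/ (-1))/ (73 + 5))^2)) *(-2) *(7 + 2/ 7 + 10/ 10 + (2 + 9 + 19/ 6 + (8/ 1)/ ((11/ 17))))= -85303564415/ 455994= -187071.68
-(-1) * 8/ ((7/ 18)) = 144/ 7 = 20.57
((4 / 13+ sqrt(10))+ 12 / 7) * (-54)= -54 * sqrt(10) -9936 / 91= -279.95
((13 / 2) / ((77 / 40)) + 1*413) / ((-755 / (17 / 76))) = -545037 / 4418260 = -0.12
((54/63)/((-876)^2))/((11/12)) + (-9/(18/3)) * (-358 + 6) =433311649/820666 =528.00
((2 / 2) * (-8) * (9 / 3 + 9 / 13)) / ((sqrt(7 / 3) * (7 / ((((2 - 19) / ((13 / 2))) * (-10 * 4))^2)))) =-710246400 * sqrt(21) / 107653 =-30233.79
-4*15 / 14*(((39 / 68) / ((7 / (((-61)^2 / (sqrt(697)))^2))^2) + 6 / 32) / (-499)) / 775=89719026124837581 / 1752793800154040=51.19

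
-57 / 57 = -1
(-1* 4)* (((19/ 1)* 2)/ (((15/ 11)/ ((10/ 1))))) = -3344/ 3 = -1114.67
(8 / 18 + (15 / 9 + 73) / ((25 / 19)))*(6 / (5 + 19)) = 3217 / 225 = 14.30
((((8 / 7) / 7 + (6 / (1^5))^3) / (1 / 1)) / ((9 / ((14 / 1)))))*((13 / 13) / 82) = 10592 / 2583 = 4.10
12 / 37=0.32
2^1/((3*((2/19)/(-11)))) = -209/3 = -69.67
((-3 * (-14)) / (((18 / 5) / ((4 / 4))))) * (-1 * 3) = -35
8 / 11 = 0.73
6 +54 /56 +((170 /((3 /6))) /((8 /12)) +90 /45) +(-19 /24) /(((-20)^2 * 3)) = 104623067 /201600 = 518.96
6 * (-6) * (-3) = 108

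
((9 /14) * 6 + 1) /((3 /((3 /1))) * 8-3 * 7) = -34 /91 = -0.37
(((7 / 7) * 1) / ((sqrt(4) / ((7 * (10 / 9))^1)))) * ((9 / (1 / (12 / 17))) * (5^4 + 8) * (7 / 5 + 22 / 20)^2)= 1661625 / 17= 97742.65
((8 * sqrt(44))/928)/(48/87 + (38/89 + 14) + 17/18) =801 * sqrt(11)/739757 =0.00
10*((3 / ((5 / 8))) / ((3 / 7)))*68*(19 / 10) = 72352 / 5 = 14470.40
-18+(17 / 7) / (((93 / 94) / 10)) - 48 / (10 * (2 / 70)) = -105106 / 651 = -161.45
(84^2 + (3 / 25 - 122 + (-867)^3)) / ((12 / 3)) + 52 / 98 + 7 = -399170781739 / 2450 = -162926849.69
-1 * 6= -6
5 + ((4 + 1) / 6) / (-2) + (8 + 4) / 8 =6.08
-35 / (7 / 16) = -80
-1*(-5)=5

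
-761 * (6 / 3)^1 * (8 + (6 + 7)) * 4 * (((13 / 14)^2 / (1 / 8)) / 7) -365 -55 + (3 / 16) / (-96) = -3171231793 / 25088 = -126404.33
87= 87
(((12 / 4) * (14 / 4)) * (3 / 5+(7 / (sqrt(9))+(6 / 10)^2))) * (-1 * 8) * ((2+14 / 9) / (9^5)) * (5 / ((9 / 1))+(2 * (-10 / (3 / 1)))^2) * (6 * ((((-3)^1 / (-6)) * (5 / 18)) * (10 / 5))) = -221312 / 177147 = -1.25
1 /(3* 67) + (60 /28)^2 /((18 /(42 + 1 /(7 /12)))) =769168 /68943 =11.16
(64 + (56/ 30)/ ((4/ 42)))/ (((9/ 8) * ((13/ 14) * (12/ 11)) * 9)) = 128744/ 15795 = 8.15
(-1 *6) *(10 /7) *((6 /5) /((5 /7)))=-72 /5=-14.40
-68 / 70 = -34 / 35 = -0.97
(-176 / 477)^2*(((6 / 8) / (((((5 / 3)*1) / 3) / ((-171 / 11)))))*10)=-80256 / 2809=-28.57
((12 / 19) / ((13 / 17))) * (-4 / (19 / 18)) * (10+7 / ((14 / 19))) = -22032 / 361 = -61.03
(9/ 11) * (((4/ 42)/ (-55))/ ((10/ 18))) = -54/ 21175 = -0.00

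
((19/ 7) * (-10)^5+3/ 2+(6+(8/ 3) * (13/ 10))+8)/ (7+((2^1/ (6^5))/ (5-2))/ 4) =-443201028192/ 11430755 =-38772.68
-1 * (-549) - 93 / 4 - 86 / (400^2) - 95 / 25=41755957 / 80000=521.95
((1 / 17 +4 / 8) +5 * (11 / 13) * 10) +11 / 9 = 175385 / 3978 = 44.09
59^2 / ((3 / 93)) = 107911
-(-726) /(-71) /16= -363 /568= -0.64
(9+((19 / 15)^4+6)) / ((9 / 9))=889696 / 50625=17.57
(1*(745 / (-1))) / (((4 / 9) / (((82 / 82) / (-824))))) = 6705 / 3296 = 2.03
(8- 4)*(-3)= -12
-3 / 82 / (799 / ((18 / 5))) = -27 / 163795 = -0.00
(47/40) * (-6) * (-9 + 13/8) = 51.99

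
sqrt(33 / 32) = sqrt(66) / 8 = 1.02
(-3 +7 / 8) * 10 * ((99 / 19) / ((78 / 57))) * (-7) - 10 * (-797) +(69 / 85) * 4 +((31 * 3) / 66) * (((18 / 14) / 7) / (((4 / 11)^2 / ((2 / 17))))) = 7398261527 / 866320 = 8539.87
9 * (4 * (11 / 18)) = 22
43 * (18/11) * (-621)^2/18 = 16582563/11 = 1507505.73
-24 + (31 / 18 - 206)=-4109 / 18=-228.28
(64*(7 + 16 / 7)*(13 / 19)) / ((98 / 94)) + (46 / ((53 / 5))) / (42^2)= 2424854335 / 6217218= 390.02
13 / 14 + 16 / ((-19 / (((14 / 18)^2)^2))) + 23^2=924307297 / 1745226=529.62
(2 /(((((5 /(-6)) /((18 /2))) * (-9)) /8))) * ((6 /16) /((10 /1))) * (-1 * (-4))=72 /25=2.88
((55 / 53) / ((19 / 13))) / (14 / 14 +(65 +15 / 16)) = 11440 / 1078497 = 0.01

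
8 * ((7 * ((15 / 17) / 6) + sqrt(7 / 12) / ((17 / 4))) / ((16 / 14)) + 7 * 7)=14 * sqrt(21) / 51 + 13573 / 34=400.46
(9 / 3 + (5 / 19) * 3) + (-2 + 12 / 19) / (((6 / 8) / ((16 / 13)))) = 88 / 57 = 1.54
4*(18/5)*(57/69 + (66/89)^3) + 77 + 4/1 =8007277203/81071435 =98.77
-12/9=-4/3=-1.33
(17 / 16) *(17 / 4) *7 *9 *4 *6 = 54621 / 8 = 6827.62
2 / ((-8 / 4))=-1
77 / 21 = 11 / 3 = 3.67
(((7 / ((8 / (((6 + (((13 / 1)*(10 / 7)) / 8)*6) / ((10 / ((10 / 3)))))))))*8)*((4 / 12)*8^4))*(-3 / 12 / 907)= -17.50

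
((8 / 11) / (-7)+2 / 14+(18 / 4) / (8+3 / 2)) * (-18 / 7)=-13500 / 10241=-1.32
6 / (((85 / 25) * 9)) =10 / 51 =0.20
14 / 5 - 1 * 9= -31 / 5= -6.20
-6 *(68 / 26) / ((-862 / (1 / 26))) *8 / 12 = 34 / 72839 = 0.00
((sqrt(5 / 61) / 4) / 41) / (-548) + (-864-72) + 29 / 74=-69235 / 74-sqrt(305) / 5482192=-935.61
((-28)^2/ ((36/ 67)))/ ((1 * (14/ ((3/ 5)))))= 938/ 15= 62.53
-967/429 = -2.25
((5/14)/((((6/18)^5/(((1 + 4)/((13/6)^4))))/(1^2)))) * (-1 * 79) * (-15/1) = 4664871000/199927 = 23332.87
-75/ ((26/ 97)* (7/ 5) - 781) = 12125/ 126201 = 0.10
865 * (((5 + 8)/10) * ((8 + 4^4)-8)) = 287872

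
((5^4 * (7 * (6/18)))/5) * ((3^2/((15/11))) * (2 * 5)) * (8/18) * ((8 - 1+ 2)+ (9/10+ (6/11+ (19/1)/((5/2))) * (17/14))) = 1523900/9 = 169322.22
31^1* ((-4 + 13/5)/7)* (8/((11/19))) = -4712/55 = -85.67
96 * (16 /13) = 1536 /13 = 118.15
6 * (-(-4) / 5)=24 / 5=4.80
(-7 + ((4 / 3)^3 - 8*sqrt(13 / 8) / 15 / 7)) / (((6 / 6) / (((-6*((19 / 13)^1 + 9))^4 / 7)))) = -2052612096000 / 199927 - 295576141824*sqrt(26) / 6997445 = -10482193.41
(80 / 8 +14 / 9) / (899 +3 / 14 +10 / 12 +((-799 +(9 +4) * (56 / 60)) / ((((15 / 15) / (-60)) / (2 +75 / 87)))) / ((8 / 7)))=112 / 1154679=0.00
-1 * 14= -14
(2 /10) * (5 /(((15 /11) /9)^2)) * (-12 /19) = -27.51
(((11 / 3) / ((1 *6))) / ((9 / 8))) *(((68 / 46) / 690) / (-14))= -374 / 4499145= -0.00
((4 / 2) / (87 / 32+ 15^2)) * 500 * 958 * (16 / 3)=490496000 / 21861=22437.03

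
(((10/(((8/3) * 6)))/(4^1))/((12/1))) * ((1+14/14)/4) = 5/768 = 0.01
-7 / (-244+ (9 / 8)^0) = 7 / 243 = 0.03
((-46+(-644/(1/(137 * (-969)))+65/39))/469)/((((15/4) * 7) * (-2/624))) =-15242160544/7035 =-2166618.41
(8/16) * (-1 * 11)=-5.50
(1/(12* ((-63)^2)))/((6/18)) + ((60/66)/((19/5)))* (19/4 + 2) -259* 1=-854025397/3318084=-257.39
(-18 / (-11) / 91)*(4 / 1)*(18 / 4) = 324 / 1001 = 0.32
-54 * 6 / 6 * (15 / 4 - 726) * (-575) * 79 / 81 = -43744275 / 2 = -21872137.50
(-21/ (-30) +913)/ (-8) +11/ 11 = -9057/ 80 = -113.21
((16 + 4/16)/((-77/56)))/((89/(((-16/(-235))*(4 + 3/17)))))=-29536/782221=-0.04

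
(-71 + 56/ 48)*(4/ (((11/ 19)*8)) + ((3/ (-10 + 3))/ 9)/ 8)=-59.89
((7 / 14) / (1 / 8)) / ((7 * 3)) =4 / 21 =0.19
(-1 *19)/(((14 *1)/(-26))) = 247/7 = 35.29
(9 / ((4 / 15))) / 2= 135 / 8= 16.88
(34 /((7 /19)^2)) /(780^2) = 6137 /14905800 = 0.00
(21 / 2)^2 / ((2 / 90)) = 19845 / 4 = 4961.25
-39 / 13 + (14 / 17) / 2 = -44 / 17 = -2.59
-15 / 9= -5 / 3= -1.67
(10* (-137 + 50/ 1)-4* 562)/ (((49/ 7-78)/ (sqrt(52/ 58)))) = 3118* sqrt(754)/ 2059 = 41.58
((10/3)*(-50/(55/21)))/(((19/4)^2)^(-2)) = -32395.13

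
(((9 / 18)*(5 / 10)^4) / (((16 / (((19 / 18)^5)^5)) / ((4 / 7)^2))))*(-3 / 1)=-93076495688256089536609610280499 / 12590339214252929360553054943838208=-0.01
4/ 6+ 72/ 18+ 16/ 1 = 62/ 3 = 20.67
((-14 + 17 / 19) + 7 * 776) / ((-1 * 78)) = -102959 / 1482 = -69.47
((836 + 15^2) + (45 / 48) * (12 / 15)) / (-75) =-4247 / 300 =-14.16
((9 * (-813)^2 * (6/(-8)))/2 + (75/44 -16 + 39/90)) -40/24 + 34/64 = -11778546767/5280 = -2230785.37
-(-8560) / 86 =4280 / 43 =99.53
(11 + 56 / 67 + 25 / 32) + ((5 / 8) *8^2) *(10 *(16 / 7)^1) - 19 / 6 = 41590295 / 45024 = 923.74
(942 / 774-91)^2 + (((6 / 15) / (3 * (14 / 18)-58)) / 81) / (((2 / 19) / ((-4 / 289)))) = 97111954466704 / 12047168745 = 8060.98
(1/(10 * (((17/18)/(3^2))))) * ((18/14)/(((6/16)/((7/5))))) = 1944/425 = 4.57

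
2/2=1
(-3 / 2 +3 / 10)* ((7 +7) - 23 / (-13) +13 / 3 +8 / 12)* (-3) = 972 / 13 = 74.77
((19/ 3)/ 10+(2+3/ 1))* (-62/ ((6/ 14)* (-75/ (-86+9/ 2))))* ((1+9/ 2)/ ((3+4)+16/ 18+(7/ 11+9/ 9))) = -723301579/ 1414500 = -511.35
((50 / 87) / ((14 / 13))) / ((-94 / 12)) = -650 / 9541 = -0.07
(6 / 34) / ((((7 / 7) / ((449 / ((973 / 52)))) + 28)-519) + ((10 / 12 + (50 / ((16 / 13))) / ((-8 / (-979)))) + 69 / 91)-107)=23534784 / 583482206767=0.00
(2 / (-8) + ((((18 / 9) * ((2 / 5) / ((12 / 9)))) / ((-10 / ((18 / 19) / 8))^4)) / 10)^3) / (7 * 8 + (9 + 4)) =-1160414452287359418367999992374402515013 / 320274388831311199469568000000000000000000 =-0.00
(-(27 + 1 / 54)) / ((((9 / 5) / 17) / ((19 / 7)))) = -2356285 / 3402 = -692.62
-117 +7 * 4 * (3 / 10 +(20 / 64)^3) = -551657 / 5120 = -107.75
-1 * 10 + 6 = -4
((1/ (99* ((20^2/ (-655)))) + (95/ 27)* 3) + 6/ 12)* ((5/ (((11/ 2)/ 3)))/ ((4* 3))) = 29143/ 11616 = 2.51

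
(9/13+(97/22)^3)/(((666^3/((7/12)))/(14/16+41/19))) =0.00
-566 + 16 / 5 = -2814 / 5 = -562.80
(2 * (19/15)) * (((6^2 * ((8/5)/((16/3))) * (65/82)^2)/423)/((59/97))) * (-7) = -2180269/4661413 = -0.47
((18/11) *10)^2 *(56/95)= 362880/2299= 157.84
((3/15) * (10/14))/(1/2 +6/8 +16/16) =4/63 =0.06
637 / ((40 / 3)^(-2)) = 1019200 / 9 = 113244.44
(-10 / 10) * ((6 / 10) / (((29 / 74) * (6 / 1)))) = -0.26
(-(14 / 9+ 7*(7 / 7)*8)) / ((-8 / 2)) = 14.39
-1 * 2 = -2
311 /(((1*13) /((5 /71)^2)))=7775 /65533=0.12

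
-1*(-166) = 166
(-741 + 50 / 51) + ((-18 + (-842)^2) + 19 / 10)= 361186019 / 510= 708207.88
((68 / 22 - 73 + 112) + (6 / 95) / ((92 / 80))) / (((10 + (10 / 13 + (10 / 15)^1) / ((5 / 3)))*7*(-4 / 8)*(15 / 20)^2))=-210698800 / 106902873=-1.97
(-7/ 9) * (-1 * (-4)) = -28/ 9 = -3.11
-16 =-16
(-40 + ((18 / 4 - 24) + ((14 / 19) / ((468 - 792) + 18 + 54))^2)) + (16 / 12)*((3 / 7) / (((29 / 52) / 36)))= -536923039 / 23743692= -22.61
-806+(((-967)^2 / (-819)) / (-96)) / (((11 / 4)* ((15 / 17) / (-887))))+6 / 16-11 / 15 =-2089427579 / 405405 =-5153.93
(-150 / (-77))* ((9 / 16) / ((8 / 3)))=0.41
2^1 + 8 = 10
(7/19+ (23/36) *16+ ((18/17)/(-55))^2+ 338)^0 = 1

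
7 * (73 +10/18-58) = 980/9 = 108.89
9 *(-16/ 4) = -36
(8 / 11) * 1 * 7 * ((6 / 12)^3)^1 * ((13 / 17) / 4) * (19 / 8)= 1729 / 5984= 0.29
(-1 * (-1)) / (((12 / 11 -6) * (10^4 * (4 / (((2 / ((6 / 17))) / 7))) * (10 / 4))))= -187 / 113400000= -0.00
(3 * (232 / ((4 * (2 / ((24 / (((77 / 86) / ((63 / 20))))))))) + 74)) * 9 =3746142 / 55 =68111.67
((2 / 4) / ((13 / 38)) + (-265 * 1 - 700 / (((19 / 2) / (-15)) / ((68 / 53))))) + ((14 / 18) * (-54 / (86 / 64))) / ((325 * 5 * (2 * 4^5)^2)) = 5324003524586853 / 4611383296000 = 1154.54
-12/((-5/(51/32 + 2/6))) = 37/8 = 4.62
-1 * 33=-33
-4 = -4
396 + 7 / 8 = 3175 / 8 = 396.88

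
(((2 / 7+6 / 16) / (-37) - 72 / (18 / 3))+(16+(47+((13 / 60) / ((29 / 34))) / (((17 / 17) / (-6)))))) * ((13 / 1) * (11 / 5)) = 57428657 / 40600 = 1414.50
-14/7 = -2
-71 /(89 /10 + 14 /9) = -6390 /941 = -6.79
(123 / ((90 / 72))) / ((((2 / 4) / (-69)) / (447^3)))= -6064105643208 / 5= -1212821128641.60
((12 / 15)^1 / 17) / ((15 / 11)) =44 / 1275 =0.03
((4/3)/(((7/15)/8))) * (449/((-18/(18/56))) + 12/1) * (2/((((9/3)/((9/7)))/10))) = 267600/343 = 780.17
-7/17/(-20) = 7/340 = 0.02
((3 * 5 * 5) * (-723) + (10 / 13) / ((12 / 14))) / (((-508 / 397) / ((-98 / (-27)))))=153808.90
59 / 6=9.83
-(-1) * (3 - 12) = -9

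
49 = 49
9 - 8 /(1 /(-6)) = 57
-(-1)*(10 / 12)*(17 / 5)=17 / 6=2.83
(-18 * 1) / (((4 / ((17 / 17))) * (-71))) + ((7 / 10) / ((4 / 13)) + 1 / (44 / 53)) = 110681 / 31240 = 3.54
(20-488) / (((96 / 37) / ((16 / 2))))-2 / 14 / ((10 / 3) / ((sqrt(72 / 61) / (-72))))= -1443 + sqrt(122) / 17080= -1443.00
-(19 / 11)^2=-361 / 121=-2.98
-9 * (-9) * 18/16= 729/8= 91.12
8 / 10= 0.80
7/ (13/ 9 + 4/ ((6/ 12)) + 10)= 9/ 25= 0.36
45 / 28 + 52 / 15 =2131 / 420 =5.07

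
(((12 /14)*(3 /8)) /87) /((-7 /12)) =-9 /1421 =-0.01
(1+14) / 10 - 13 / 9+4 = 73 / 18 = 4.06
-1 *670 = -670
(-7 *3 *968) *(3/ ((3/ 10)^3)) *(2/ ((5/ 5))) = -13552000/ 3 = -4517333.33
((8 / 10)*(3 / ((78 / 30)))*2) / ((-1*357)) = -8 / 1547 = -0.01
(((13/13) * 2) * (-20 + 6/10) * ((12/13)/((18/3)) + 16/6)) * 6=-8536/13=-656.62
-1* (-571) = 571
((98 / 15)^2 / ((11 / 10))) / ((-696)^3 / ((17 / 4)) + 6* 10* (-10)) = -0.00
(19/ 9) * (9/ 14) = 19/ 14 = 1.36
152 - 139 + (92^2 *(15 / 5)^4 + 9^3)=686326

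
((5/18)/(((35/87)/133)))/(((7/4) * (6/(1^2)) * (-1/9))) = -551/7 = -78.71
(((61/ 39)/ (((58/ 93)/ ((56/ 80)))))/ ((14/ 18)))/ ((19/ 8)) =34038/ 35815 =0.95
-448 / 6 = -224 / 3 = -74.67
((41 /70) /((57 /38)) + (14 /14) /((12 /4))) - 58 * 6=-36464 /105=-347.28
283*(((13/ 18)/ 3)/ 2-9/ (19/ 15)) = -4056239/ 2052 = -1976.72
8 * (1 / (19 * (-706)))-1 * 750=-5030254 / 6707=-750.00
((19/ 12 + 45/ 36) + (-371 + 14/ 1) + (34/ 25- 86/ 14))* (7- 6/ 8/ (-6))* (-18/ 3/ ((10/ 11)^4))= 314534491689/ 14000000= 22466.75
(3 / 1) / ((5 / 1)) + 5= 28 / 5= 5.60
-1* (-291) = 291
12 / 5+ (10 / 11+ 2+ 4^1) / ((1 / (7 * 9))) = 24072 / 55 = 437.67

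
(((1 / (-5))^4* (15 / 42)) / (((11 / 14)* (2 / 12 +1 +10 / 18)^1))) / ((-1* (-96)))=3 / 682000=0.00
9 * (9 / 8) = 81 / 8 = 10.12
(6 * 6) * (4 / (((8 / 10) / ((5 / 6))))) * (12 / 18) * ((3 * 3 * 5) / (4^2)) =281.25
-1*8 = -8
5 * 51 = 255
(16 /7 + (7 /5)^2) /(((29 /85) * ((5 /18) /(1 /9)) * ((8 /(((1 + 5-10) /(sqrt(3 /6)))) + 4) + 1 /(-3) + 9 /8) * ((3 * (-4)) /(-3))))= 3637728 * sqrt(2) /61270475 + 3486156 /12254095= 0.37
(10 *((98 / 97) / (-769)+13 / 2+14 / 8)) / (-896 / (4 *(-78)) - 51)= -479929515 / 280022122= -1.71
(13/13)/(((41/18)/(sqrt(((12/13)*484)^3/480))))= 574992*sqrt(130)/34645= 189.23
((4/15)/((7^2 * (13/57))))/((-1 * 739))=-76/2353715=-0.00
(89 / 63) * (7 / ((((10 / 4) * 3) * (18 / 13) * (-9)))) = -1157 / 10935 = -0.11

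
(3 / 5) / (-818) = -3 / 4090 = -0.00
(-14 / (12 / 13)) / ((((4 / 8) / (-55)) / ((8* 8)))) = 106773.33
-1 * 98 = -98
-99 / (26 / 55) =-5445 / 26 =-209.42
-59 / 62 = -0.95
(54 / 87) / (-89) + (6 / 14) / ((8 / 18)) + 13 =1008667 / 72268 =13.96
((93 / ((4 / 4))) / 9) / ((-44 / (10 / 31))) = -5 / 66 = -0.08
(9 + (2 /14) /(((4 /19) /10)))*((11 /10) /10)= 2431 /1400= 1.74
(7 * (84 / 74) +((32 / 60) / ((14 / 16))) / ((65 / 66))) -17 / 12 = 7220377 / 1010100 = 7.15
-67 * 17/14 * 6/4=-122.04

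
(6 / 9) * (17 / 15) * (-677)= -23018 / 45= -511.51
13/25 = 0.52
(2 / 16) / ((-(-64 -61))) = 1 / 1000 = 0.00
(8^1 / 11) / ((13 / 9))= 72 / 143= 0.50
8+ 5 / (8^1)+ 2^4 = 197 / 8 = 24.62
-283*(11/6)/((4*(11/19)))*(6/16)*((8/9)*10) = -26885/36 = -746.81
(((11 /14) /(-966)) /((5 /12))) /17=-11 /95795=-0.00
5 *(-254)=-1270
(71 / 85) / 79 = 71 / 6715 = 0.01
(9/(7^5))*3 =27/16807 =0.00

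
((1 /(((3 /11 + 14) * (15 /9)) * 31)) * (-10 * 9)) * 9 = -5346 /4867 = -1.10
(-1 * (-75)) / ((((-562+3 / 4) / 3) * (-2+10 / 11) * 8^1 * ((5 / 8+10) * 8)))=33 / 61064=0.00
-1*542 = -542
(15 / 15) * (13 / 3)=13 / 3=4.33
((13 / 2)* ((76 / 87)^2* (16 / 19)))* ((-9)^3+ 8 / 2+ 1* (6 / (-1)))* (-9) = 23111296 / 841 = 27480.73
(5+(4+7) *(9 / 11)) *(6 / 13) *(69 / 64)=1449 / 208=6.97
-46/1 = -46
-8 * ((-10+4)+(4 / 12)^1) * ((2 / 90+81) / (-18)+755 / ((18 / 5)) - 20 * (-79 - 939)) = 1132732372 / 1215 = 932290.02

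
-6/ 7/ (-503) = 0.00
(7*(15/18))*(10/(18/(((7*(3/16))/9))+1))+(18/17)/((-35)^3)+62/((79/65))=7745871173689/150459479625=51.48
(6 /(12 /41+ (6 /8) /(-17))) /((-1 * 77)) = -5576 /17787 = -0.31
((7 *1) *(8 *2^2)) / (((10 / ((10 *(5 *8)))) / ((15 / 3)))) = 44800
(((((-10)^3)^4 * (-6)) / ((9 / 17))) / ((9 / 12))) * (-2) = 272000000000000 / 9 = 30222222222222.22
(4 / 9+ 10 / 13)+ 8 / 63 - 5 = -333 / 91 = -3.66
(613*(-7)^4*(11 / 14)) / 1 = 2312849 / 2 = 1156424.50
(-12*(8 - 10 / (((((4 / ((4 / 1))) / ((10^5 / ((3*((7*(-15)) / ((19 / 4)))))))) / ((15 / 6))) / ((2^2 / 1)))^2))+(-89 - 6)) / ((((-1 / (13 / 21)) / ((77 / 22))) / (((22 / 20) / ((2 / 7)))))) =-5162299963864901 / 22680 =-227614636854.71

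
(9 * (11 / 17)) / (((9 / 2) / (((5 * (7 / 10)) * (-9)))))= -693 / 17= -40.76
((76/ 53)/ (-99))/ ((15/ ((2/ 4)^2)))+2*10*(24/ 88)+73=6174746/ 78705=78.45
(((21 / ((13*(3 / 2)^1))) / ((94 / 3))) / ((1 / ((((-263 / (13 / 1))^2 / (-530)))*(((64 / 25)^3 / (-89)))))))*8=1523108020224 / 38052554921875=0.04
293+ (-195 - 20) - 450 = -372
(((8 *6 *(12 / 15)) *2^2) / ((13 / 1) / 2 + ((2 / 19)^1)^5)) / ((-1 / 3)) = -11409864192 / 160946755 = -70.89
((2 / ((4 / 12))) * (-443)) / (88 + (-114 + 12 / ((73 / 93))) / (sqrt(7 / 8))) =545332557 / 7908566 + 349552251 * sqrt(14) / 15817132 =151.64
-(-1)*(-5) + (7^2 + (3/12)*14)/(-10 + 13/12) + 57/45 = -15442/1605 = -9.62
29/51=0.57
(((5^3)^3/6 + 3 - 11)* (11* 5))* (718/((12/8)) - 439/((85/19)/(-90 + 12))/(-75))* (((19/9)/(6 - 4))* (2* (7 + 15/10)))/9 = 490015806684943/36450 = 13443506356.24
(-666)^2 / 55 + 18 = 444546 / 55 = 8082.65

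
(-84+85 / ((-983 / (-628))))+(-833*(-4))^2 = 10913457000 / 983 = 11102194.30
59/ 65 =0.91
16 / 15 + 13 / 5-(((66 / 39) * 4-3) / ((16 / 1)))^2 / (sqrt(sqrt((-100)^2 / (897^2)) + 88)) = 11 / 3-2401 * sqrt(17723823) / 1709706752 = 3.66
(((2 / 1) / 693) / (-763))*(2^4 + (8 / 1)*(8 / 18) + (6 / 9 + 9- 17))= -20 / 432621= -0.00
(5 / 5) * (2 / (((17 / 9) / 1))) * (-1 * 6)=-108 / 17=-6.35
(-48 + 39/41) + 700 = 26771/41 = 652.95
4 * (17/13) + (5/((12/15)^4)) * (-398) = -4853.17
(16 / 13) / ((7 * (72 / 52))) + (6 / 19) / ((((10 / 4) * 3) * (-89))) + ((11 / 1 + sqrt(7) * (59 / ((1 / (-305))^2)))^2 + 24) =120746450 * sqrt(7) + 112319608773383088188 / 532665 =210863824244598.52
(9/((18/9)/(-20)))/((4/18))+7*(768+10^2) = 5671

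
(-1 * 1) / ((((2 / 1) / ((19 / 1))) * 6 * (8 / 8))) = -19 / 12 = -1.58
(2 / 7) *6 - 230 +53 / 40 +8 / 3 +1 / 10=-188323 / 840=-224.19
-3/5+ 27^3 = 19682.40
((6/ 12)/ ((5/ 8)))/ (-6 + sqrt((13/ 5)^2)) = -4/ 17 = -0.24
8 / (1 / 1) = 8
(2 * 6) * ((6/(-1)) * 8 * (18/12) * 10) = -8640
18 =18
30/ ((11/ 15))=450/ 11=40.91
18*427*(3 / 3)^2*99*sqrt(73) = 760914*sqrt(73) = 6501252.07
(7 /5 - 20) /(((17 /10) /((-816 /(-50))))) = -4464 /25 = -178.56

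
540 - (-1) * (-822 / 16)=3909 / 8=488.62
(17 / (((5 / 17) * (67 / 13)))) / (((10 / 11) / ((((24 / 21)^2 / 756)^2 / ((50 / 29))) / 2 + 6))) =265834274543981 / 3591456316875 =74.02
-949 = -949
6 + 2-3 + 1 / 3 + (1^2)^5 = 19 / 3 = 6.33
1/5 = 0.20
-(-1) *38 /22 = 19 /11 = 1.73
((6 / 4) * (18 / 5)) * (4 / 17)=108 / 85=1.27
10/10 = 1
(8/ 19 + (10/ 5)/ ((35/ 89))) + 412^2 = 112883422/ 665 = 169749.51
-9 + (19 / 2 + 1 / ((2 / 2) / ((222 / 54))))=83 / 18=4.61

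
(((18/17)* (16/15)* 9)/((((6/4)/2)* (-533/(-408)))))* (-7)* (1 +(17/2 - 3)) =-96768/205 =-472.04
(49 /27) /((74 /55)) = 2695 /1998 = 1.35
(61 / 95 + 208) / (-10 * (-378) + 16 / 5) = 19821 / 359404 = 0.06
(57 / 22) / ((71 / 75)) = 4275 / 1562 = 2.74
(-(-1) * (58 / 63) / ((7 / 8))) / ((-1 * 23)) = -464 / 10143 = -0.05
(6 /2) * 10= 30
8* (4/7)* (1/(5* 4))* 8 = 64/35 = 1.83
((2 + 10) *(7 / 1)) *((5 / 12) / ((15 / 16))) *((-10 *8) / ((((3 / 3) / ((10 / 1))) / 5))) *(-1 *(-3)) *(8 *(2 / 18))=-3584000 / 9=-398222.22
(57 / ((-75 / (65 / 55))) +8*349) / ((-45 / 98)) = -25073398 / 4125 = -6078.40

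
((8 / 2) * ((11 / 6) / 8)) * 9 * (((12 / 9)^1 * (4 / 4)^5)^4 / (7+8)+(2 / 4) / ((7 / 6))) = 59807 / 11340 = 5.27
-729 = -729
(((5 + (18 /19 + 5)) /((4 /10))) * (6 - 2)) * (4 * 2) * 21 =349440 /19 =18391.58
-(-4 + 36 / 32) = 2.88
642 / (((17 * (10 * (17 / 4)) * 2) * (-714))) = -107 / 171955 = -0.00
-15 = -15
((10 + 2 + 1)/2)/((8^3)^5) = 13/70368744177664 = 0.00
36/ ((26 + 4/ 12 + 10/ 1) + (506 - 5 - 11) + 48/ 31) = 3348/ 49093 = 0.07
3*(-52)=-156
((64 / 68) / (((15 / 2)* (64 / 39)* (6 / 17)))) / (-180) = -13 / 10800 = -0.00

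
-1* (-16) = 16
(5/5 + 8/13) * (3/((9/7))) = 49/13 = 3.77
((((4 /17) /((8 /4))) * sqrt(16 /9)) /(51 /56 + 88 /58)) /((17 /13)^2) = 2195648 /58115877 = 0.04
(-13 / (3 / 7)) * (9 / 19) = -273 / 19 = -14.37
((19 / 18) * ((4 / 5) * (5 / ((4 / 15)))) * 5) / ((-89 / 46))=-10925 / 267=-40.92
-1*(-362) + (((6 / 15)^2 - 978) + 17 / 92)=-1416007 / 2300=-615.66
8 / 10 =4 / 5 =0.80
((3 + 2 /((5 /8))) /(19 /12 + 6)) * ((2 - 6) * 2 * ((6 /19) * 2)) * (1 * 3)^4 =-2892672 /8645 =-334.61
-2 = -2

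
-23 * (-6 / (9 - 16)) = -138 / 7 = -19.71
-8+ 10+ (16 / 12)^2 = 34 / 9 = 3.78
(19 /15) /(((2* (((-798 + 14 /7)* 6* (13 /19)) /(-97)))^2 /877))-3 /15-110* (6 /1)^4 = -32973431182953041 /231295184640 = -142559.96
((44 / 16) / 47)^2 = 121 / 35344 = 0.00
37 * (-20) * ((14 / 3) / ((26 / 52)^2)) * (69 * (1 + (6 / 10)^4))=-134580544 / 125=-1076644.35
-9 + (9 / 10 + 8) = -1 / 10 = -0.10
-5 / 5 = -1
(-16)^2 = 256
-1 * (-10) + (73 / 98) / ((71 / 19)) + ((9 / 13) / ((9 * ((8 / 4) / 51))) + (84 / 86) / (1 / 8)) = 38846272 / 1944761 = 19.97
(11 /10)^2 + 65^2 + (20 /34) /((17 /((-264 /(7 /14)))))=121609469 /28900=4207.94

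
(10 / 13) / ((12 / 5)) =25 / 78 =0.32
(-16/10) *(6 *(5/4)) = -12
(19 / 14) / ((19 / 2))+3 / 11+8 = 648 / 77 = 8.42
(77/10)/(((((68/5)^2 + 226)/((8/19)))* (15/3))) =14/8873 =0.00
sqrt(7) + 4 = 6.65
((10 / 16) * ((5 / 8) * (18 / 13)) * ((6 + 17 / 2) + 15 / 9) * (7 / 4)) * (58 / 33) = 492275 / 18304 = 26.89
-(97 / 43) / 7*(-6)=582 / 301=1.93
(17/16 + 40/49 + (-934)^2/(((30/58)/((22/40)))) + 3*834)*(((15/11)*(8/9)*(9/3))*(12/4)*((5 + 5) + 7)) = 929737048523/5390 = 172492958.91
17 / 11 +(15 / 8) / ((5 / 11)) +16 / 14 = 4197 / 616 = 6.81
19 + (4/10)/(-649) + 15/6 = 139531/6490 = 21.50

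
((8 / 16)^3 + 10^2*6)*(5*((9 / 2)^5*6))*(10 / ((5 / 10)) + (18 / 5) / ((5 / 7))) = 266201099811 / 320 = 831878436.91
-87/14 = -6.21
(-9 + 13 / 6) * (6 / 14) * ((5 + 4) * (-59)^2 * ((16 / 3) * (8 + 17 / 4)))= -5994282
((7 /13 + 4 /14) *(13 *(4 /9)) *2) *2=400 /21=19.05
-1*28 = -28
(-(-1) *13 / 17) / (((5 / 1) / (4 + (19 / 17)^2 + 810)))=3062891 / 24565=124.69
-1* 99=-99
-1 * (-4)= 4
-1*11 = -11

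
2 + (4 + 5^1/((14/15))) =159/14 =11.36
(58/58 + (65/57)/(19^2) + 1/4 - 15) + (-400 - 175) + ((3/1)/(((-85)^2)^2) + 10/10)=-2525271372319951/4296529042500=-587.75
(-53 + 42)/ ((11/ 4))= -4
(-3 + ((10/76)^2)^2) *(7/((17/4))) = -4.94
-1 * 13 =-13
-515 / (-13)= 515 / 13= 39.62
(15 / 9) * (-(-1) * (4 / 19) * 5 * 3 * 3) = 15.79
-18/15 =-6/5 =-1.20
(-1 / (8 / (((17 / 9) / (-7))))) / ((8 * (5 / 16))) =0.01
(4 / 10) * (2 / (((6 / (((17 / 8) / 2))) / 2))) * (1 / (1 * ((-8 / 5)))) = -0.18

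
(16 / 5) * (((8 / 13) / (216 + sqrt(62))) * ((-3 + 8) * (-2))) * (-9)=248832 / 302861 - 1152 * sqrt(62) / 302861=0.79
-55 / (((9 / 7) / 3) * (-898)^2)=-385 / 2419212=-0.00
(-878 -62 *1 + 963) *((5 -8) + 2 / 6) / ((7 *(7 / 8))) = -1472 / 147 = -10.01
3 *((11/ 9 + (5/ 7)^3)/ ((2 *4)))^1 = 2449/ 4116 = 0.59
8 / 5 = 1.60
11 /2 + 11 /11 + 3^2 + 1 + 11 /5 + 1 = 197 /10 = 19.70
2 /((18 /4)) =4 /9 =0.44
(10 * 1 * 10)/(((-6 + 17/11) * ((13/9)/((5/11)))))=-4500/637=-7.06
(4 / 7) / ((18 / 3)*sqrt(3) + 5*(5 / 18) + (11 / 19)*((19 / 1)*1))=16056 / 103159 - 7776*sqrt(3) / 103159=0.03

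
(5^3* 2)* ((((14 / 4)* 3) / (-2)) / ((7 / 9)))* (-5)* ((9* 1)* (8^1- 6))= 151875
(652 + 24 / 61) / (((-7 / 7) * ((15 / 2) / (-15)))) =79592 / 61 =1304.79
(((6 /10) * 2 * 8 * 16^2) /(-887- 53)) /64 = -48 /1175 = -0.04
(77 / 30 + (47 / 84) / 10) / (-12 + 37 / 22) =-24233 / 95340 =-0.25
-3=-3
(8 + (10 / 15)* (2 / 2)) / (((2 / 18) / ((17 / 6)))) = 221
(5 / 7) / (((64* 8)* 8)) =5 / 28672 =0.00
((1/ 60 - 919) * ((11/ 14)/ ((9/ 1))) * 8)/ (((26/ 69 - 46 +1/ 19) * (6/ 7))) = 16.43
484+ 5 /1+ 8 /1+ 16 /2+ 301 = 806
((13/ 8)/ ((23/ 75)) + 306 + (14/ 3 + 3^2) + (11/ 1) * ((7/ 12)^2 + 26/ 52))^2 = 1225225396201/ 10969344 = 111695.41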